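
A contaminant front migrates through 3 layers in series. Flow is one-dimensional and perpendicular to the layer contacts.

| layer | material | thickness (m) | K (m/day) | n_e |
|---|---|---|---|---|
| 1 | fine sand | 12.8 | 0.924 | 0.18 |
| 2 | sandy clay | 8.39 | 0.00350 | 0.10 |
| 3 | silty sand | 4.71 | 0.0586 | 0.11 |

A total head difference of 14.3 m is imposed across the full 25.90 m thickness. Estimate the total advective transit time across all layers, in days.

638

With flow normal to the layers, continuity requires the same specific discharge q through every layer.
Σ(b_i/K_i) = 12.8/0.924 + 8.39/0.00350 + 4.71/0.0586 = 2491 d.
q = Δh / Σ(b_i/K_i) = 14.3 / 2491 = 0.005740 m/day.
In each layer the seepage velocity is v_i = q/n_i, so the layer transit time is t_i = b_i·n_i / q:
  layer 1 (fine sand): t_1 = 12.8 × 0.18 / 0.005740 = 401.4 d
  layer 2 (sandy clay): t_2 = 8.39 × 0.10 / 0.005740 = 146.2 d
  layer 3 (silty sand): t_3 = 4.71 × 0.11 / 0.005740 = 90.26 d
Total t = Σ t_i = 637.8 days.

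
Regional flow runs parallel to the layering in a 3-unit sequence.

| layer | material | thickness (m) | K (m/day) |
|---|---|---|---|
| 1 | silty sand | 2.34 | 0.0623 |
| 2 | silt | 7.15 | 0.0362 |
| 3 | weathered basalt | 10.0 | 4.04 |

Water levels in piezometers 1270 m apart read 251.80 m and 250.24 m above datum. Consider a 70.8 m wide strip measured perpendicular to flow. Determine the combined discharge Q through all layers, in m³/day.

3.55

Flow is parallel to layering, so each bed carries its own Darcy discharge and the transmissivities add.
Σ(K_i·b_i) = 0.0623×2.34 + 0.0362×7.15 + 4.04×10.0 = 40.80 m²/day.
Hydraulic gradient i = (251.80 − 250.24) / 1270 = 1.56 / 1270 = 0.001228.
Q = Σ(K_i·b_i) · W · i = 40.80 × 70.8 × 0.001228 = 3.549 m³/day.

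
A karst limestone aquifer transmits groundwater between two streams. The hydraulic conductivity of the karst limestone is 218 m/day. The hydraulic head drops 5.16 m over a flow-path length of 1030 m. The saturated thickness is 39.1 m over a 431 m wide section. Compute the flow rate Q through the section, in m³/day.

Cross-sectional area A = 431 × 39.1 = 16852 m².
Hydraulic gradient i = Δh / L = 5.16 / 1030 = 0.005010.
Darcy's law: Q = K · A · i = 218.0 × 16852 × 0.005010 = 18404 m³/day.

18400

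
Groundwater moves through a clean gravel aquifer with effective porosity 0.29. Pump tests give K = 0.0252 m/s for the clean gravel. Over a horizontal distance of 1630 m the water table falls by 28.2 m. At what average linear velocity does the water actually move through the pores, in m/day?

130

Convert K: 0.0252 m/s × 86400 = 2177 m/day.
Hydraulic gradient i = Δh / L = 28.2 / 1630 = 0.01730.
Darcy flux q = K · i = 2177 × 0.01730 = 37.67 m/day.
Seepage velocity v = q / n_e = 37.67 / 0.29 = 129.9 m/day.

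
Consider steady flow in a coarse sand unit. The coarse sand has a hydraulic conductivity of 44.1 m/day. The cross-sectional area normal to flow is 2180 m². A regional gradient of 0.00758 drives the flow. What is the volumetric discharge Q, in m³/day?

729

Hydraulic gradient i = 0.00758.
Darcy's law: Q = K · A · i = 44.10 × 2180 × 0.007580 = 728.7 m³/day.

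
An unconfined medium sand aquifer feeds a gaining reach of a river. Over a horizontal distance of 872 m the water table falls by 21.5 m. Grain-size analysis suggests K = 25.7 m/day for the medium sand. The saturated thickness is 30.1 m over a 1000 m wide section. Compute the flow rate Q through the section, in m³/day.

19100

Cross-sectional area A = 1000 × 30.1 = 30100 m².
Hydraulic gradient i = Δh / L = 21.5 / 872 = 0.02466.
Darcy's law: Q = K · A · i = 25.70 × 30100 × 0.02466 = 19073 m³/day.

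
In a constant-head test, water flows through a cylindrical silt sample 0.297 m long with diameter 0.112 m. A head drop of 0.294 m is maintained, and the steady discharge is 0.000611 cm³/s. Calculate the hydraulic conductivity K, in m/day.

Cross-sectional area A = π·(d/2)² = π × (0.112/2)² = 0.009852 m².
Convert discharge: 0.000611 cm³/s = 6.110e-10 m³/s.
Darcy's law rearranged: K = Q·L / (A·Δh) = 6.110e-10 × 0.297 / (0.009852 × 0.294) = 6.265e-08 m/s = 0.005413 m/day.

0.00541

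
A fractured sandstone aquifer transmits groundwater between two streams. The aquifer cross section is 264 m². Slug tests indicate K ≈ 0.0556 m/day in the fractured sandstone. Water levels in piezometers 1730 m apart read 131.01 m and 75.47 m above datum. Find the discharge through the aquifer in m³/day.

0.471

Hydraulic gradient i = (131.01 − 75.47) / 1730 = 55.54 / 1730 = 0.03210.
Darcy's law: Q = K · A · i = 0.05560 × 264.0 × 0.03210 = 0.4712 m³/day.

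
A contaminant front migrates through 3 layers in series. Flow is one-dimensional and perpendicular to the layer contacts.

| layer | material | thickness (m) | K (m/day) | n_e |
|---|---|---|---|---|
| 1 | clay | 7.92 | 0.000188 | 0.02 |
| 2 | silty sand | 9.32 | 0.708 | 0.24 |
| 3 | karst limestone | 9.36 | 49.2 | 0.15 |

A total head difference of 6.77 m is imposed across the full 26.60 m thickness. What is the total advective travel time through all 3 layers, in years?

With flow normal to the layers, continuity requires the same specific discharge q through every layer.
Σ(b_i/K_i) = 7.92/0.000188 + 9.32/0.708 + 9.36/49.2 = 42141 d.
q = Δh / Σ(b_i/K_i) = 6.77 / 42141 = 0.0001607 m/day.
In each layer the seepage velocity is v_i = q/n_i, so the layer transit time is t_i = b_i·n_i / q:
  layer 1 (clay): t_1 = 7.92 × 0.02 / 0.0001607 = 986.0 d
  layer 2 (silty sand): t_2 = 9.32 × 0.24 / 0.0001607 = 13923 d
  layer 3 (karst limestone): t_3 = 9.36 × 0.15 / 0.0001607 = 8739 d
Total t = Σ t_i = 23649 days = 64.75 years.

64.7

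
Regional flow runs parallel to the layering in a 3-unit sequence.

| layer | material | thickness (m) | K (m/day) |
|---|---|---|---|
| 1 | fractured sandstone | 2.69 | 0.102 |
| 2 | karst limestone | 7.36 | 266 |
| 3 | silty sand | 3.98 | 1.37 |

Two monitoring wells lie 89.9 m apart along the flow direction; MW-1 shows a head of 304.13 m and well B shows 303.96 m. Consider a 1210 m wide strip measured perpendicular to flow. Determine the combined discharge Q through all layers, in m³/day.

Flow is parallel to layering, so each bed carries its own Darcy discharge and the transmissivities add.
Σ(K_i·b_i) = 0.102×2.69 + 266×7.36 + 1.37×3.98 = 1963 m²/day.
Hydraulic gradient i = (304.13 − 303.96) / 89.9 = 0.17 / 89.9 = 0.001891.
Q = Σ(K_i·b_i) · W · i = 1963 × 1210 × 0.001891 = 4493 m³/day.

4490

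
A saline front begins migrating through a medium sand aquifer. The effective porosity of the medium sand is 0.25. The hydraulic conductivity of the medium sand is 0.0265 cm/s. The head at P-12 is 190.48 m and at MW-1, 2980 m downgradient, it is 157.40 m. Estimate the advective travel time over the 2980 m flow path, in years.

8.03

Convert K: 0.0265 cm/s × 864 = 22.90 m/day.
Hydraulic gradient i = (190.48 − 157.40) / 2980 = 33.08 / 2980 = 0.01110.
Darcy flux q = K · i = 22.90 × 0.01110 = 0.2542 m/day.
Seepage velocity v = q / n_e = 0.2542 / 0.25 = 1.017 m/day.
Travel time t = L / v = 2980 / 1.017 = 2931 days = 8.025 years.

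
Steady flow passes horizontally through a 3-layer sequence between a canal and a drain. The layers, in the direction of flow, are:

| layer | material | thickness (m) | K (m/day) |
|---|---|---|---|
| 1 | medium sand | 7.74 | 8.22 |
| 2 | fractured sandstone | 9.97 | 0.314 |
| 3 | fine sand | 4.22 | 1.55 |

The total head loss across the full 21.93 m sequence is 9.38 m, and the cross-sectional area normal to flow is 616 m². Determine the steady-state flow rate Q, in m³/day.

Flow is perpendicular to layering, so the layers act in series and the equivalent K is the thickness-weighted harmonic mean.
Total thickness L = 7.74 + 9.97 + 4.22 = 21.93 m.
Σ(b_i/K_i) = 7.74/8.22 + 9.97/0.314 + 4.22/1.55 = 35.42 d.
K_eq = L / Σ(b_i/K_i) = 21.93 / 35.42 = 0.6192 m/day.
Q = K_eq · A · (Δh/L) = 0.6192 × 616 × (9.38/21.93) = 163.1 m³/day.

163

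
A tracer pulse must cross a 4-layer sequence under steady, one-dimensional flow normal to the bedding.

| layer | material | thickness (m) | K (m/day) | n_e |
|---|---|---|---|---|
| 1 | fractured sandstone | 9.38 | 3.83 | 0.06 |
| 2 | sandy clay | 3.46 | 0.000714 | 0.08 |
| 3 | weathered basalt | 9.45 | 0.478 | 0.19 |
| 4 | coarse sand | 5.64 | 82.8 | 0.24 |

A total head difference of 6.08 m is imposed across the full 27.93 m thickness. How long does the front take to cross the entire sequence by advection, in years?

With flow normal to the layers, continuity requires the same specific discharge q through every layer.
Σ(b_i/K_i) = 9.38/3.83 + 3.46/0.000714 + 9.45/0.478 + 5.64/82.8 = 4868 d.
q = Δh / Σ(b_i/K_i) = 6.08 / 4868 = 0.001249 m/day.
In each layer the seepage velocity is v_i = q/n_i, so the layer transit time is t_i = b_i·n_i / q:
  layer 1 (fractured sandstone): t_1 = 9.38 × 0.06 / 0.001249 = 450.6 d
  layer 2 (sandy clay): t_2 = 3.46 × 0.08 / 0.001249 = 221.6 d
  layer 3 (weathered basalt): t_3 = 9.45 × 0.19 / 0.001249 = 1438 d
  layer 4 (coarse sand): t_4 = 5.64 × 0.24 / 0.001249 = 1084 d
Total t = Σ t_i = 3194 days = 8.744 years.

8.74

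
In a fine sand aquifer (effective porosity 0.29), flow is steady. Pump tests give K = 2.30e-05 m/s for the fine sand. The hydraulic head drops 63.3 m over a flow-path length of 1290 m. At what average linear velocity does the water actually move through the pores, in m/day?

Convert K: 2.30e-05 m/s × 86400 = 1.987 m/day.
Hydraulic gradient i = Δh / L = 63.3 / 1290 = 0.04907.
Darcy flux q = K · i = 1.987 × 0.04907 = 0.09751 m/day.
Seepage velocity v = q / n_e = 0.09751 / 0.29 = 0.3362 m/day.

0.336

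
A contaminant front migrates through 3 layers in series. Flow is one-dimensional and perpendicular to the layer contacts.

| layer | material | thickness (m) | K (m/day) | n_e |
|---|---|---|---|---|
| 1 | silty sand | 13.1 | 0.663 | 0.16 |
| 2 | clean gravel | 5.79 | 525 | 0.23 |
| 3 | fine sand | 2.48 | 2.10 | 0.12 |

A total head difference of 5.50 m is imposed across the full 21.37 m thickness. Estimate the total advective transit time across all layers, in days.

With flow normal to the layers, continuity requires the same specific discharge q through every layer.
Σ(b_i/K_i) = 13.1/0.663 + 5.79/525 + 2.48/2.10 = 20.95 d.
q = Δh / Σ(b_i/K_i) = 5.50 / 20.95 = 0.2625 m/day.
In each layer the seepage velocity is v_i = q/n_i, so the layer transit time is t_i = b_i·n_i / q:
  layer 1 (silty sand): t_1 = 13.1 × 0.16 / 0.2625 = 7.984 d
  layer 2 (clean gravel): t_2 = 5.79 × 0.23 / 0.2625 = 5.073 d
  layer 3 (fine sand): t_3 = 2.48 × 0.12 / 0.2625 = 1.134 d
Total t = Σ t_i = 14.19 days.

14.2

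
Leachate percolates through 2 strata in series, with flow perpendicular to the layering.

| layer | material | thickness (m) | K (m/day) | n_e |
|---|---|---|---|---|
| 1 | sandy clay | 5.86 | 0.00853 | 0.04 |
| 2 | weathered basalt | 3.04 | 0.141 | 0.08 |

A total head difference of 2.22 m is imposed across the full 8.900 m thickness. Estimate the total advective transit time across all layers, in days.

With flow normal to the layers, continuity requires the same specific discharge q through every layer.
Σ(b_i/K_i) = 5.86/0.00853 + 3.04/0.141 = 708.5 d.
q = Δh / Σ(b_i/K_i) = 2.22 / 708.5 = 0.003133 m/day.
In each layer the seepage velocity is v_i = q/n_i, so the layer transit time is t_i = b_i·n_i / q:
  layer 1 (sandy clay): t_1 = 5.86 × 0.04 / 0.003133 = 74.81 d
  layer 2 (weathered basalt): t_2 = 3.04 × 0.08 / 0.003133 = 77.62 d
Total t = Σ t_i = 152.4 days.

152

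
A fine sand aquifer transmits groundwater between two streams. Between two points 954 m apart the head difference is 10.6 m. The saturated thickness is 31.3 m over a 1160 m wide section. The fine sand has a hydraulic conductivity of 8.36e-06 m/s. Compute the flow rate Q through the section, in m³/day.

291

Convert K: 8.36e-06 m/s × 86400 = 0.7223 m/day.
Cross-sectional area A = 1160 × 31.3 = 36308 m².
Hydraulic gradient i = Δh / L = 10.6 / 954 = 0.01111.
Darcy's law: Q = K · A · i = 0.7223 × 36308 × 0.01111 = 291.4 m³/day.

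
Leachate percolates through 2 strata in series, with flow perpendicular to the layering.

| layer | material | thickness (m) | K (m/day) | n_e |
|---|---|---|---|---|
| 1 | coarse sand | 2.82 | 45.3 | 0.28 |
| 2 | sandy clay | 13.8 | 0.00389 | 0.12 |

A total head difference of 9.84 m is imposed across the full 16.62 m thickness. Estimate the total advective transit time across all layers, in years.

2.41

With flow normal to the layers, continuity requires the same specific discharge q through every layer.
Σ(b_i/K_i) = 2.82/45.3 + 13.8/0.00389 = 3548 d.
q = Δh / Σ(b_i/K_i) = 9.84 / 3548 = 0.002774 m/day.
In each layer the seepage velocity is v_i = q/n_i, so the layer transit time is t_i = b_i·n_i / q:
  layer 1 (coarse sand): t_1 = 2.82 × 0.28 / 0.002774 = 284.7 d
  layer 2 (sandy clay): t_2 = 13.8 × 0.12 / 0.002774 = 597.0 d
Total t = Σ t_i = 881.7 days = 2.414 years.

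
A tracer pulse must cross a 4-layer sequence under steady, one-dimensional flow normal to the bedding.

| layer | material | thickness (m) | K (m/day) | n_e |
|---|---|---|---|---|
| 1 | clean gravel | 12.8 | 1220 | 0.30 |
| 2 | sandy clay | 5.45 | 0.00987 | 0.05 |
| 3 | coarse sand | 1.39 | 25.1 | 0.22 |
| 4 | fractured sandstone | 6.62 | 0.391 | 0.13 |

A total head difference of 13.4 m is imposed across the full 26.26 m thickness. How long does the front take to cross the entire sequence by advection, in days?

224

With flow normal to the layers, continuity requires the same specific discharge q through every layer.
Σ(b_i/K_i) = 12.8/1220 + 5.45/0.00987 + 1.39/25.1 + 6.62/0.391 = 569.2 d.
q = Δh / Σ(b_i/K_i) = 13.4 / 569.2 = 0.02354 m/day.
In each layer the seepage velocity is v_i = q/n_i, so the layer transit time is t_i = b_i·n_i / q:
  layer 1 (clean gravel): t_1 = 12.8 × 0.30 / 0.02354 = 163.1 d
  layer 2 (sandy clay): t_2 = 5.45 × 0.05 / 0.02354 = 11.57 d
  layer 3 (coarse sand): t_3 = 1.39 × 0.22 / 0.02354 = 12.99 d
  layer 4 (fractured sandstone): t_4 = 6.62 × 0.13 / 0.02354 = 36.55 d
Total t = Σ t_i = 224.2 days.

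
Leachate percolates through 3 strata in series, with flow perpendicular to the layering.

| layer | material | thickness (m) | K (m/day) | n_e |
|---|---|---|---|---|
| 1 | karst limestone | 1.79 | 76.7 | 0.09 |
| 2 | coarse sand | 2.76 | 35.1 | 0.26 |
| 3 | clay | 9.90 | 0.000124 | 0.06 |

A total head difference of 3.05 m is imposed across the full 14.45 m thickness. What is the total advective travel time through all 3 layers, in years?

With flow normal to the layers, continuity requires the same specific discharge q through every layer.
Σ(b_i/K_i) = 1.79/76.7 + 2.76/35.1 + 9.90/0.000124 = 79839 d.
q = Δh / Σ(b_i/K_i) = 3.05 / 79839 = 3.820e-05 m/day.
In each layer the seepage velocity is v_i = q/n_i, so the layer transit time is t_i = b_i·n_i / q:
  layer 1 (karst limestone): t_1 = 1.79 × 0.09 / 3.820e-05 = 4217 d
  layer 2 (coarse sand): t_2 = 2.76 × 0.26 / 3.820e-05 = 18784 d
  layer 3 (clay): t_3 = 9.90 × 0.06 / 3.820e-05 = 15549 d
Total t = Σ t_i = 38550 days = 105.5 years.

106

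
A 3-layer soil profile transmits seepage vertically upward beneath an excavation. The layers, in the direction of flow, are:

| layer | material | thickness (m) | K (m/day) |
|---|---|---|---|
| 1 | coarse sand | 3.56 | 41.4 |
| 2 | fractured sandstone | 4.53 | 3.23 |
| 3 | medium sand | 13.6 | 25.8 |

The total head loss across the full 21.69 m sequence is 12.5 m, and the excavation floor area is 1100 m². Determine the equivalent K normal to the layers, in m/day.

Flow is perpendicular to layering, so the layers act in series and the equivalent K is the thickness-weighted harmonic mean.
Total thickness L = 3.56 + 4.53 + 13.6 = 21.69 m.
Σ(b_i/K_i) = 3.56/41.4 + 4.53/3.23 + 13.6/25.8 = 2.016 d.
K_eq = L / Σ(b_i/K_i) = 21.69 / 2.016 = 10.76 m/day.

10.8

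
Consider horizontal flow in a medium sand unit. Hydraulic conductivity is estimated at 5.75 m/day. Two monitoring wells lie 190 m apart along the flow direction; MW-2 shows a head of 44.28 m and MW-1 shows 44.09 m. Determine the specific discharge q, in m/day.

0.00575

Hydraulic gradient i = (44.28 − 44.09) / 190 = 0.19 / 190 = 0.001000.
Specific discharge q = K · i = 5.750 × 0.001000 = 0.005750 m/day.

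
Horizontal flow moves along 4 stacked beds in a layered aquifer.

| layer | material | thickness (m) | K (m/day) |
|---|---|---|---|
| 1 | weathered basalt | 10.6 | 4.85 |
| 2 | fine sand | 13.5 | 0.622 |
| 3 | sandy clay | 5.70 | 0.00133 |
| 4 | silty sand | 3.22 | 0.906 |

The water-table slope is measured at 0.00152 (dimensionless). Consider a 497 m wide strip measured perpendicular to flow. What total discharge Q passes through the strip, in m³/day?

Flow is parallel to layering, so each bed carries its own Darcy discharge and the transmissivities add.
Σ(K_i·b_i) = 4.85×10.6 + 0.622×13.5 + 0.00133×5.70 + 0.906×3.22 = 62.73 m²/day.
Hydraulic gradient i = 0.00152.
Q = Σ(K_i·b_i) · W · i = 62.73 × 497 × 0.001520 = 47.39 m³/day.

47.4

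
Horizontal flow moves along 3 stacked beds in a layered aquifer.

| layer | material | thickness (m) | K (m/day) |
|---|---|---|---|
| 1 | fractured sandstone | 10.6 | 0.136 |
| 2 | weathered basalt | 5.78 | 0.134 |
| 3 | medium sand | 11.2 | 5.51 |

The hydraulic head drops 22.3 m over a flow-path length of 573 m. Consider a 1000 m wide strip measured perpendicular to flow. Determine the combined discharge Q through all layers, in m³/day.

Flow is parallel to layering, so each bed carries its own Darcy discharge and the transmissivities add.
Σ(K_i·b_i) = 0.136×10.6 + 0.134×5.78 + 5.51×11.2 = 63.93 m²/day.
Hydraulic gradient i = Δh / L = 22.3 / 573 = 0.03892.
Q = Σ(K_i·b_i) · W · i = 63.93 × 1000 × 0.03892 = 2488 m³/day.

2490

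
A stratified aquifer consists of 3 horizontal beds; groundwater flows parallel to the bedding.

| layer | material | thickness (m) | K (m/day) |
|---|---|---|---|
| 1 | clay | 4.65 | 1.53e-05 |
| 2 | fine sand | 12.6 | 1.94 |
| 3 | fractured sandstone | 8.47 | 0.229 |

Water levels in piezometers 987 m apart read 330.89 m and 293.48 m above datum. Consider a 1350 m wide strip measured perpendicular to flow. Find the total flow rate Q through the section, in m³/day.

Flow is parallel to layering, so each bed carries its own Darcy discharge and the transmissivities add.
Σ(K_i·b_i) = 1.53e-05×4.65 + 1.94×12.6 + 0.229×8.47 = 26.38 m²/day.
Hydraulic gradient i = (330.89 − 293.48) / 987 = 37.41 / 987 = 0.03790.
Q = Σ(K_i·b_i) · W · i = 26.38 × 1350 × 0.03790 = 1350 m³/day.

1350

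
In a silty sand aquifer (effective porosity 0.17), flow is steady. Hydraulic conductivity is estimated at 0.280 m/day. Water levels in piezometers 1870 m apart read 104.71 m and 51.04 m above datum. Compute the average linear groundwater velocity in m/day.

Hydraulic gradient i = (104.71 − 51.04) / 1870 = 53.67 / 1870 = 0.02870.
Darcy flux q = K · i = 0.2800 × 0.02870 = 0.008036 m/day.
Seepage velocity v = q / n_e = 0.008036 / 0.17 = 0.04727 m/day.

0.0473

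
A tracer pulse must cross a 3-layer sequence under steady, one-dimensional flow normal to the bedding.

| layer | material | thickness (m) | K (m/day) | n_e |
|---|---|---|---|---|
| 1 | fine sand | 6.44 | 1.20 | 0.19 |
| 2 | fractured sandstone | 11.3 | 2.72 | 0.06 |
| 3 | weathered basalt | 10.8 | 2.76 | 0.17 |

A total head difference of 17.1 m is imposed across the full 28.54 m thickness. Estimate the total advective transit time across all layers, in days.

2.94

With flow normal to the layers, continuity requires the same specific discharge q through every layer.
Σ(b_i/K_i) = 6.44/1.20 + 11.3/2.72 + 10.8/2.76 = 13.43 d.
q = Δh / Σ(b_i/K_i) = 17.1 / 13.43 = 1.273 m/day.
In each layer the seepage velocity is v_i = q/n_i, so the layer transit time is t_i = b_i·n_i / q:
  layer 1 (fine sand): t_1 = 6.44 × 0.19 / 1.273 = 0.9613 d
  layer 2 (fractured sandstone): t_2 = 11.3 × 0.06 / 1.273 = 0.5327 d
  layer 3 (weathered basalt): t_3 = 10.8 × 0.17 / 1.273 = 1.442 d
Total t = Σ t_i = 2.936 days.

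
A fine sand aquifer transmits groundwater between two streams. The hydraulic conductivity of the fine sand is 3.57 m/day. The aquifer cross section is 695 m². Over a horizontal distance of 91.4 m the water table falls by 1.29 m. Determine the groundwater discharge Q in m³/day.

Hydraulic gradient i = Δh / L = 1.29 / 91.4 = 0.01411.
Darcy's law: Q = K · A · i = 3.570 × 695.0 × 0.01411 = 35.02 m³/day.

35.0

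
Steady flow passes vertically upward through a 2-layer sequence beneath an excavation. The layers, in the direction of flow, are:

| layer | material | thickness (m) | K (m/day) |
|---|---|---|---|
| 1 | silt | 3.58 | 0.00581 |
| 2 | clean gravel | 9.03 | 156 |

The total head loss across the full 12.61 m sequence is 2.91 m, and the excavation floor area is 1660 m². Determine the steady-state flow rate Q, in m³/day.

Flow is perpendicular to layering, so the layers act in series and the equivalent K is the thickness-weighted harmonic mean.
Total thickness L = 3.58 + 9.03 = 12.61 m.
Σ(b_i/K_i) = 3.58/0.00581 + 9.03/156 = 616.2 d.
K_eq = L / Σ(b_i/K_i) = 12.61 / 616.2 = 0.02046 m/day.
Q = K_eq · A · (Δh/L) = 0.02046 × 1660 × (2.91/12.61) = 7.839 m³/day.

7.84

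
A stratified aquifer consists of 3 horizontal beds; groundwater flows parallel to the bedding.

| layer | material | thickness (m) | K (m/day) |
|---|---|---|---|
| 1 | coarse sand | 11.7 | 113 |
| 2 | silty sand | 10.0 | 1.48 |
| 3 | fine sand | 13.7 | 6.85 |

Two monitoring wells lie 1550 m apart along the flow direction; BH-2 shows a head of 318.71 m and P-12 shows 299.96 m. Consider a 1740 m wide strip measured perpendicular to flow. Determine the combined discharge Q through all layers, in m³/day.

30100

Flow is parallel to layering, so each bed carries its own Darcy discharge and the transmissivities add.
Σ(K_i·b_i) = 113×11.7 + 1.48×10.0 + 6.85×13.7 = 1431 m²/day.
Hydraulic gradient i = (318.71 − 299.96) / 1550 = 18.75 / 1550 = 0.01210.
Q = Σ(K_i·b_i) · W · i = 1431 × 1740 × 0.01210 = 30115 m³/day.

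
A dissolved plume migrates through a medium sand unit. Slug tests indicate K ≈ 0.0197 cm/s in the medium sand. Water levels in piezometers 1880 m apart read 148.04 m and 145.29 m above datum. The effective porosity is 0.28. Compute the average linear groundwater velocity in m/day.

0.0889

Convert K: 0.0197 cm/s × 864 = 17.02 m/day.
Hydraulic gradient i = (148.04 − 145.29) / 1880 = 2.75 / 1880 = 0.001463.
Darcy flux q = K · i = 17.02 × 0.001463 = 0.02490 m/day.
Seepage velocity v = q / n_e = 0.02490 / 0.28 = 0.08892 m/day.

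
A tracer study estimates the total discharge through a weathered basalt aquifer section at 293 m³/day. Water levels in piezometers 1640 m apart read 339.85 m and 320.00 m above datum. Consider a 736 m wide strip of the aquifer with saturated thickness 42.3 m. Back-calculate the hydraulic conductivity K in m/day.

Cross-sectional area A = 736 × 42.3 = 31133 m².
Hydraulic gradient i = (339.85 − 320.00) / 1640 = 19.85 / 1640 = 0.01210.
From Q = K·A·i, K = Q / (A·i) = 293 / (31133 × 0.01210) = 0.7776 m/day.

0.778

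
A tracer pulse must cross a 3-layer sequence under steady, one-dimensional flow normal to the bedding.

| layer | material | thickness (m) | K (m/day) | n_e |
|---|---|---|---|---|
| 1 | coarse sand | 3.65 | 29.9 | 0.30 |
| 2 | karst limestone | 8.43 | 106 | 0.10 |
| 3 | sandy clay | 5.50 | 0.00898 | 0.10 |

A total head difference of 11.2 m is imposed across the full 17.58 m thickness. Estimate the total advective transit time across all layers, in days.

With flow normal to the layers, continuity requires the same specific discharge q through every layer.
Σ(b_i/K_i) = 3.65/29.9 + 8.43/106 + 5.50/0.00898 = 612.7 d.
q = Δh / Σ(b_i/K_i) = 11.2 / 612.7 = 0.01828 m/day.
In each layer the seepage velocity is v_i = q/n_i, so the layer transit time is t_i = b_i·n_i / q:
  layer 1 (coarse sand): t_1 = 3.65 × 0.30 / 0.01828 = 59.90 d
  layer 2 (karst limestone): t_2 = 8.43 × 0.10 / 0.01828 = 46.11 d
  layer 3 (sandy clay): t_3 = 5.50 × 0.10 / 0.01828 = 30.09 d
Total t = Σ t_i = 136.1 days.

136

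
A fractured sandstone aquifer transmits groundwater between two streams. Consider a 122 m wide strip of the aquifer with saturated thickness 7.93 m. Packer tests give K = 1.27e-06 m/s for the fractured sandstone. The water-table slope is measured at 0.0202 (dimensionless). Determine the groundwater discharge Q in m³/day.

2.14

Convert K: 1.27e-06 m/s × 86400 = 0.1097 m/day.
Cross-sectional area A = 122 × 7.93 = 967.5 m².
Hydraulic gradient i = 0.0202.
Darcy's law: Q = K · A · i = 0.1097 × 967.5 × 0.02020 = 2.144 m³/day.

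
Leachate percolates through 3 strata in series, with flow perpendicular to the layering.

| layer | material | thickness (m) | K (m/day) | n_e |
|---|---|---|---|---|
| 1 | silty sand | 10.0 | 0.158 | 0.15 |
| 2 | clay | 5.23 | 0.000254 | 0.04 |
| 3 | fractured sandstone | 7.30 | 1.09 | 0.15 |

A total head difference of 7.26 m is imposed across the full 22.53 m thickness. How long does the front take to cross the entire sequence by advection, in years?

With flow normal to the layers, continuity requires the same specific discharge q through every layer.
Σ(b_i/K_i) = 10.0/0.158 + 5.23/0.000254 + 7.30/1.09 = 20661 d.
q = Δh / Σ(b_i/K_i) = 7.26 / 20661 = 0.0003514 m/day.
In each layer the seepage velocity is v_i = q/n_i, so the layer transit time is t_i = b_i·n_i / q:
  layer 1 (silty sand): t_1 = 10.0 × 0.15 / 0.0003514 = 4269 d
  layer 2 (clay): t_2 = 5.23 × 0.04 / 0.0003514 = 595.3 d
  layer 3 (fractured sandstone): t_3 = 7.30 × 0.15 / 0.0003514 = 3116 d
Total t = Σ t_i = 7980 days = 21.85 years.

21.8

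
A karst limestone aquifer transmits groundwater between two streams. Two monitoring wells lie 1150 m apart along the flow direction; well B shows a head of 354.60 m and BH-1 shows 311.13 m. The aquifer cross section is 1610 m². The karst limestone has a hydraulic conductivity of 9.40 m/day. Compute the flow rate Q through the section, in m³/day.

Hydraulic gradient i = (354.60 − 311.13) / 1150 = 43.47 / 1150 = 0.03780.
Darcy's law: Q = K · A · i = 9.400 × 1610 × 0.03780 = 572.1 m³/day.

572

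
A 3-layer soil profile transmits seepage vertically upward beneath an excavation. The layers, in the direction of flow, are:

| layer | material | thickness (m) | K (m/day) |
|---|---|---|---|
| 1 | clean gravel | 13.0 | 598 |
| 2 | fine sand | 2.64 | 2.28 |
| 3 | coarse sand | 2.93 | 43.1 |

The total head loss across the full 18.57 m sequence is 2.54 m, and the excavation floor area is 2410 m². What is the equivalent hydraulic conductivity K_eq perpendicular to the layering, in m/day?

14.9

Flow is perpendicular to layering, so the layers act in series and the equivalent K is the thickness-weighted harmonic mean.
Total thickness L = 13.0 + 2.64 + 2.93 = 18.57 m.
Σ(b_i/K_i) = 13.0/598 + 2.64/2.28 + 2.93/43.1 = 1.248 d.
K_eq = L / Σ(b_i/K_i) = 18.57 / 1.248 = 14.88 m/day.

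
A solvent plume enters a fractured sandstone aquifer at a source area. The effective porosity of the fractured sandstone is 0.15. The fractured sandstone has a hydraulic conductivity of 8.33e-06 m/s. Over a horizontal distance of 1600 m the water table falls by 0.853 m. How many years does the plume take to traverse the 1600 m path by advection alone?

Convert K: 8.33e-06 m/s × 86400 = 0.7197 m/day.
Hydraulic gradient i = Δh / L = 0.853 / 1600 = 0.0005331.
Darcy flux q = K · i = 0.7197 × 0.0005331 = 0.0003837 m/day.
Seepage velocity v = q / n_e = 0.0003837 / 0.15 = 0.002558 m/day.
Travel time t = L / v = 1600 / 0.002558 = 6.255e+05 days = 1713 years.

1710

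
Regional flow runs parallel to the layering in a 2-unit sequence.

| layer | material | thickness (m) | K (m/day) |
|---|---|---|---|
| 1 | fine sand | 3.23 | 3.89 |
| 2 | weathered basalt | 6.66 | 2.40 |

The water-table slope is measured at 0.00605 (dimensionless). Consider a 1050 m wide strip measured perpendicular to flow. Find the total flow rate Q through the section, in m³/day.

181

Flow is parallel to layering, so each bed carries its own Darcy discharge and the transmissivities add.
Σ(K_i·b_i) = 3.89×3.23 + 2.40×6.66 = 28.55 m²/day.
Hydraulic gradient i = 0.00605.
Q = Σ(K_i·b_i) · W · i = 28.55 × 1050 × 0.006050 = 181.4 m³/day.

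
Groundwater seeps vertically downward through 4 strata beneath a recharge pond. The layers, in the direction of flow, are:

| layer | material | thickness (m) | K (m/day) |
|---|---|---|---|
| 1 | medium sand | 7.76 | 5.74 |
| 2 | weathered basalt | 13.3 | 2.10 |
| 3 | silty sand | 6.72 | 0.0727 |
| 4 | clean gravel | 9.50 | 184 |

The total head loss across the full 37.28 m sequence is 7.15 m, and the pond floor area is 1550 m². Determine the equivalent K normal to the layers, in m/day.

Flow is perpendicular to layering, so the layers act in series and the equivalent K is the thickness-weighted harmonic mean.
Total thickness L = 7.76 + 13.3 + 6.72 + 9.50 = 37.28 m.
Σ(b_i/K_i) = 7.76/5.74 + 13.3/2.10 + 6.72/0.0727 + 9.50/184 = 100.2 d.
K_eq = L / Σ(b_i/K_i) = 37.28 / 100.2 = 0.3722 m/day.

0.372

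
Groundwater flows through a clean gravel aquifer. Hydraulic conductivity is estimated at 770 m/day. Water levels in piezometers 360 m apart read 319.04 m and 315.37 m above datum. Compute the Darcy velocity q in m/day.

Hydraulic gradient i = (319.04 − 315.37) / 360 = 3.67 / 360 = 0.01019.
Specific discharge q = K · i = 770.0 × 0.01019 = 7.850 m/day.

7.85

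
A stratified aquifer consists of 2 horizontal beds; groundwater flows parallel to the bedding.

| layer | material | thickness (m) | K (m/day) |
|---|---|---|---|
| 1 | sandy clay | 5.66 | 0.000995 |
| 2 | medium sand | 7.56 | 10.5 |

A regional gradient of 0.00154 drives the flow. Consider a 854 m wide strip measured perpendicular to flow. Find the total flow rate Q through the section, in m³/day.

Flow is parallel to layering, so each bed carries its own Darcy discharge and the transmissivities add.
Σ(K_i·b_i) = 0.000995×5.66 + 10.5×7.56 = 79.39 m²/day.
Hydraulic gradient i = 0.00154.
Q = Σ(K_i·b_i) · W · i = 79.39 × 854 × 0.001540 = 104.4 m³/day.

104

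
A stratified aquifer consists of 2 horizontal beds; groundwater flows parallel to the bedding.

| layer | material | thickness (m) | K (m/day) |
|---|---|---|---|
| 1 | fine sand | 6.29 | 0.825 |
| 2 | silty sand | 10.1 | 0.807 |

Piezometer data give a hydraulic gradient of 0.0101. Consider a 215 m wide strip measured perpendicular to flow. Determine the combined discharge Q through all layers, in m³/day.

29.0

Flow is parallel to layering, so each bed carries its own Darcy discharge and the transmissivities add.
Σ(K_i·b_i) = 0.825×6.29 + 0.807×10.1 = 13.34 m²/day.
Hydraulic gradient i = 0.0101.
Q = Σ(K_i·b_i) · W · i = 13.34 × 215 × 0.01010 = 28.97 m³/day.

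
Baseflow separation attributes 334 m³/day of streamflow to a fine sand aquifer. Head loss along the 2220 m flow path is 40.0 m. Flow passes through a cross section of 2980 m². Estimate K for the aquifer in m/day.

Hydraulic gradient i = Δh / L = 40.0 / 2220 = 0.01802.
From Q = K·A·i, K = Q / (A·i) = 334 / (2980 × 0.01802) = 6.220 m/day.

6.22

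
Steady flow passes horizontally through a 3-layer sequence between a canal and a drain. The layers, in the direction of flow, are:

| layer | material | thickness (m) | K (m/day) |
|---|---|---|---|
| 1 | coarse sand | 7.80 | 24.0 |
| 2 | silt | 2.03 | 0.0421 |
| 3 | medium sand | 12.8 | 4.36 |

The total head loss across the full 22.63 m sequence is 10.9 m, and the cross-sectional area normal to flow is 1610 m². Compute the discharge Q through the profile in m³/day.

341

Flow is perpendicular to layering, so the layers act in series and the equivalent K is the thickness-weighted harmonic mean.
Total thickness L = 7.80 + 2.03 + 12.8 = 22.63 m.
Σ(b_i/K_i) = 7.80/24.0 + 2.03/0.0421 + 12.8/4.36 = 51.48 d.
K_eq = L / Σ(b_i/K_i) = 22.63 / 51.48 = 0.4396 m/day.
Q = K_eq · A · (Δh/L) = 0.4396 × 1610 × (10.9/22.63) = 340.9 m³/day.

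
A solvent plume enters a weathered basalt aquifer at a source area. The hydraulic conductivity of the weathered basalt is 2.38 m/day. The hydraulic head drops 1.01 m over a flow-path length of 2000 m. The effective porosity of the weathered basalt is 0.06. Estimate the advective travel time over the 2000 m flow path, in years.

Hydraulic gradient i = Δh / L = 1.01 / 2000 = 0.0005050.
Darcy flux q = K · i = 2.380 × 0.0005050 = 0.001202 m/day.
Seepage velocity v = q / n_e = 0.001202 / 0.06 = 0.02003 m/day.
Travel time t = L / v = 2000 / 0.02003 = 99842 days = 273.4 years.

273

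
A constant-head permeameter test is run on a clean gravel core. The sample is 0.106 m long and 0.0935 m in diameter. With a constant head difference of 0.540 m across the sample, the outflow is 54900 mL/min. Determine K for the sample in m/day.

Cross-sectional area A = π·(d/2)² = π × (0.0935/2)² = 0.006866 m².
Convert discharge: 54900 mL/min = 0.0009150 m³/s.
Darcy's law rearranged: K = Q·L / (A·Δh) = 0.0009150 × 0.106 / (0.006866 × 0.540) = 0.02616 m/s = 2260 m/day.

2260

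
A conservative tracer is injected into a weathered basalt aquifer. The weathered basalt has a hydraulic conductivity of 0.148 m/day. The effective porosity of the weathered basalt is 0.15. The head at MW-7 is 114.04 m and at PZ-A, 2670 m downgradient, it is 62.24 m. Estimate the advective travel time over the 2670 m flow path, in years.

Hydraulic gradient i = (114.04 − 62.24) / 2670 = 51.8 / 2670 = 0.01940.
Darcy flux q = K · i = 0.1480 × 0.01940 = 0.002871 m/day.
Seepage velocity v = q / n_e = 0.002871 / 0.15 = 0.01914 m/day.
Travel time t = L / v = 2670 / 0.01914 = 1.395e+05 days = 381.9 years.

382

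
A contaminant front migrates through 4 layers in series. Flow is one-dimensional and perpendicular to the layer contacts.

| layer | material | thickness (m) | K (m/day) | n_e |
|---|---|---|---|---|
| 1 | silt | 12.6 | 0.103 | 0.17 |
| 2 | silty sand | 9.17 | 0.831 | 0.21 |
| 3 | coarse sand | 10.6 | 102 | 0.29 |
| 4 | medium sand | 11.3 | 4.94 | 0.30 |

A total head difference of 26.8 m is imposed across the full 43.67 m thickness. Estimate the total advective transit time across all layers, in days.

With flow normal to the layers, continuity requires the same specific discharge q through every layer.
Σ(b_i/K_i) = 12.6/0.103 + 9.17/0.831 + 10.6/102 + 11.3/4.94 = 135.8 d.
q = Δh / Σ(b_i/K_i) = 26.8 / 135.8 = 0.1974 m/day.
In each layer the seepage velocity is v_i = q/n_i, so the layer transit time is t_i = b_i·n_i / q:
  layer 1 (silt): t_1 = 12.6 × 0.17 / 0.1974 = 10.85 d
  layer 2 (silty sand): t_2 = 9.17 × 0.21 / 0.1974 = 9.755 d
  layer 3 (coarse sand): t_3 = 10.6 × 0.29 / 0.1974 = 15.57 d
  layer 4 (medium sand): t_4 = 11.3 × 0.30 / 0.1974 = 17.17 d
Total t = Σ t_i = 53.35 days.

53.3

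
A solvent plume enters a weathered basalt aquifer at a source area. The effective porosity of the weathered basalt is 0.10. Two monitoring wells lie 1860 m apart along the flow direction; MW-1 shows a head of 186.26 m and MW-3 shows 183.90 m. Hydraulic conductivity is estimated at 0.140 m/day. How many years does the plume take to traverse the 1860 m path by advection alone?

Hydraulic gradient i = (186.26 − 183.90) / 1860 = 2.36 / 1860 = 0.001269.
Darcy flux q = K · i = 0.1400 × 0.001269 = 0.0001776 m/day.
Seepage velocity v = q / n_e = 0.0001776 / 0.10 = 0.001776 m/day.
Travel time t = L / v = 1860 / 0.001776 = 1.047e+06 days = 2867 years.

2870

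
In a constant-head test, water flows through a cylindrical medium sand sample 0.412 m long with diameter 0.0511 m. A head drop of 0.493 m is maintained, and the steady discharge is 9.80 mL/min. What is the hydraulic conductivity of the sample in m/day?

5.75

Cross-sectional area A = π·(d/2)² = π × (0.0511/2)² = 0.002051 m².
Convert discharge: 9.80 mL/min = 1.633e-07 m³/s.
Darcy's law rearranged: K = Q·L / (A·Δh) = 1.633e-07 × 0.412 / (0.002051 × 0.493) = 6.656e-05 m/s = 5.751 m/day.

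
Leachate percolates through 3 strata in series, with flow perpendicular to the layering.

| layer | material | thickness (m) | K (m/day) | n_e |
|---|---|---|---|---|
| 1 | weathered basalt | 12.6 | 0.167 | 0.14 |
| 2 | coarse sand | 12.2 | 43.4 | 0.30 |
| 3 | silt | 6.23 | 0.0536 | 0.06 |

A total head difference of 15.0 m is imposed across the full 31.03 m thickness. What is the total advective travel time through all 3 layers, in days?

With flow normal to the layers, continuity requires the same specific discharge q through every layer.
Σ(b_i/K_i) = 12.6/0.167 + 12.2/43.4 + 6.23/0.0536 = 192.0 d.
q = Δh / Σ(b_i/K_i) = 15.0 / 192.0 = 0.07814 m/day.
In each layer the seepage velocity is v_i = q/n_i, so the layer transit time is t_i = b_i·n_i / q:
  layer 1 (weathered basalt): t_1 = 12.6 × 0.14 / 0.07814 = 22.57 d
  layer 2 (coarse sand): t_2 = 12.2 × 0.30 / 0.07814 = 46.84 d
  layer 3 (silt): t_3 = 6.23 × 0.06 / 0.07814 = 4.784 d
Total t = Σ t_i = 74.20 days.

74.2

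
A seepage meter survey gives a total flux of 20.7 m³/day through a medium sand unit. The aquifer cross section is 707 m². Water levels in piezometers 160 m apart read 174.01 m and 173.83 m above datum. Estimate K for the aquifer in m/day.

26.0

Hydraulic gradient i = (174.01 − 173.83) / 160 = 0.18 / 160 = 0.001125.
From Q = K·A·i, K = Q / (A·i) = 20.7 / (707.0 × 0.001125) = 26.03 m/day.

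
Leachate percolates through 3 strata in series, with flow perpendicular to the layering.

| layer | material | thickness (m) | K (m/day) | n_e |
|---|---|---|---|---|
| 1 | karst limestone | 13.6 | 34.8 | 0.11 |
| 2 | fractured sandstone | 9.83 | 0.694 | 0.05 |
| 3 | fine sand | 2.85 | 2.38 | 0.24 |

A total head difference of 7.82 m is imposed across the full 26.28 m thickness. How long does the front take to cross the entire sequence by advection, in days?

5.38

With flow normal to the layers, continuity requires the same specific discharge q through every layer.
Σ(b_i/K_i) = 13.6/34.8 + 9.83/0.694 + 2.85/2.38 = 15.75 d.
q = Δh / Σ(b_i/K_i) = 7.82 / 15.75 = 0.4964 m/day.
In each layer the seepage velocity is v_i = q/n_i, so the layer transit time is t_i = b_i·n_i / q:
  layer 1 (karst limestone): t_1 = 13.6 × 0.11 / 0.4964 = 3.014 d
  layer 2 (fractured sandstone): t_2 = 9.83 × 0.05 / 0.4964 = 0.9901 d
  layer 3 (fine sand): t_3 = 2.85 × 0.24 / 0.4964 = 1.378 d
Total t = Σ t_i = 5.381 days.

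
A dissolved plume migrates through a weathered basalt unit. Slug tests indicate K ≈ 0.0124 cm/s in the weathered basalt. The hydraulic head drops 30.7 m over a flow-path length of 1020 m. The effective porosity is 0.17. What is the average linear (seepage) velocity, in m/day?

1.90

Convert K: 0.0124 cm/s × 864 = 10.71 m/day.
Hydraulic gradient i = Δh / L = 30.7 / 1020 = 0.03010.
Darcy flux q = K · i = 10.71 × 0.03010 = 0.3225 m/day.
Seepage velocity v = q / n_e = 0.3225 / 0.17 = 1.897 m/day.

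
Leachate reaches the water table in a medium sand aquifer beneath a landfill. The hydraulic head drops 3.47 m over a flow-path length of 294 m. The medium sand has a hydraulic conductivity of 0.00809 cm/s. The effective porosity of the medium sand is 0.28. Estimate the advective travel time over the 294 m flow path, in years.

Convert K: 0.00809 cm/s × 864 = 6.990 m/day.
Hydraulic gradient i = Δh / L = 3.47 / 294 = 0.01180.
Darcy flux q = K · i = 6.990 × 0.01180 = 0.08250 m/day.
Seepage velocity v = q / n_e = 0.08250 / 0.28 = 0.2946 m/day.
Travel time t = L / v = 294 / 0.2946 = 997.8 days = 2.732 years.

2.73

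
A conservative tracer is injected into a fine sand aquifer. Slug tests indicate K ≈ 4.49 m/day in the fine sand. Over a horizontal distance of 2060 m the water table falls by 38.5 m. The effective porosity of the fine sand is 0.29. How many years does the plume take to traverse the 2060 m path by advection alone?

Hydraulic gradient i = Δh / L = 38.5 / 2060 = 0.01869.
Darcy flux q = K · i = 4.490 × 0.01869 = 0.08392 m/day.
Seepage velocity v = q / n_e = 0.08392 / 0.29 = 0.2894 m/day.
Travel time t = L / v = 2060 / 0.2894 = 7119 days = 19.49 years.

19.5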